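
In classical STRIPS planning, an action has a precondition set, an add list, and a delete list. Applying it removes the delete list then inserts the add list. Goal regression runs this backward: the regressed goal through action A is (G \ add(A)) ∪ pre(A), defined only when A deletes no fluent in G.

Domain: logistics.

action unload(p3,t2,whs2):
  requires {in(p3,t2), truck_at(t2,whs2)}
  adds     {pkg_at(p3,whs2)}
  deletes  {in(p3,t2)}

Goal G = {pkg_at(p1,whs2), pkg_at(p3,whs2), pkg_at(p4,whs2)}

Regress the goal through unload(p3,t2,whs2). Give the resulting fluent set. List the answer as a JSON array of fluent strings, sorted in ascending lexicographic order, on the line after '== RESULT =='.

Compute (G \ add) ∪ pre:
  G ∩ del = {}  (empty — regression defined)
  G \ add = {pkg_at(p1,whs2), pkg_at(p3,whs2), pkg_at(p4,whs2)} \ {pkg_at(p3,whs2)} = {pkg_at(p1,whs2), pkg_at(p4,whs2)}
  ∪ pre   = {pkg_at(p1,whs2), pkg_at(p4,whs2)} ∪ {in(p3,t2), truck_at(t2,whs2)}
          = {in(p3,t2), pkg_at(p1,whs2), pkg_at(p4,whs2), truck_at(t2,whs2)}

== RESULT ==
["in(p3,t2)", "pkg_at(p1,whs2)", "pkg_at(p4,whs2)", "truck_at(t2,whs2)"]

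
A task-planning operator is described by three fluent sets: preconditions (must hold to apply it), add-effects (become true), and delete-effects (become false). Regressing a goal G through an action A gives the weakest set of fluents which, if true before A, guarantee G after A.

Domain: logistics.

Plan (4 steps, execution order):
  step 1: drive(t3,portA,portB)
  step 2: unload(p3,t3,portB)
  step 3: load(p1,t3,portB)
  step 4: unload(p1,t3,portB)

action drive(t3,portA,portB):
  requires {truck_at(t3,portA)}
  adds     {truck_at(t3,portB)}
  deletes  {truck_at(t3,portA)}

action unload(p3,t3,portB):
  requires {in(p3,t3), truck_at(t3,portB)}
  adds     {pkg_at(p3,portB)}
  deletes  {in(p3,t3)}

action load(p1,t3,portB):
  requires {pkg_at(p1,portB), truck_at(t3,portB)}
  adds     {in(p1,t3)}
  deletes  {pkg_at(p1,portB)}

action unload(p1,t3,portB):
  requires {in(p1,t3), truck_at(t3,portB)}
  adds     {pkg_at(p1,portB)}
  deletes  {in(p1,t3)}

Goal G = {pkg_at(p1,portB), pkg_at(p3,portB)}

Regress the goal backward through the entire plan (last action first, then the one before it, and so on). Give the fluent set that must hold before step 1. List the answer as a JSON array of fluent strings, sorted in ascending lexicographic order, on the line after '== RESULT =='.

Work backward from the goal:
  through step 4 (unload(p1,t3,portB)): drop {pkg_at(p1,portB)}, keep {pkg_at(p3,portB)}, require {in(p1,t3), truck_at(t3,portB)}
    → {in(p1,t3), pkg_at(p3,portB), truck_at(t3,portB)}
  through step 3 (load(p1,t3,portB)): drop {in(p1,t3)}, keep {pkg_at(p3,portB), truck_at(t3,portB)}, require {pkg_at(p1,portB), truck_at(t3,portB)}
    → {pkg_at(p1,portB), pkg_at(p3,portB), truck_at(t3,portB)}
  through step 2 (unload(p3,t3,portB)): drop {pkg_at(p3,portB)}, keep {pkg_at(p1,portB), truck_at(t3,portB)}, require {in(p3,t3), truck_at(t3,portB)}
    → {in(p3,t3), pkg_at(p1,portB), truck_at(t3,portB)}
  through step 1 (drive(t3,portA,portB)): drop {truck_at(t3,portB)}, keep {in(p3,t3), pkg_at(p1,portB)}, require {truck_at(t3,portA)}
    → {in(p3,t3), pkg_at(p1,portB), truck_at(t3,portA)}

== RESULT ==
["in(p3,t3)", "pkg_at(p1,portB)", "truck_at(t3,portA)"]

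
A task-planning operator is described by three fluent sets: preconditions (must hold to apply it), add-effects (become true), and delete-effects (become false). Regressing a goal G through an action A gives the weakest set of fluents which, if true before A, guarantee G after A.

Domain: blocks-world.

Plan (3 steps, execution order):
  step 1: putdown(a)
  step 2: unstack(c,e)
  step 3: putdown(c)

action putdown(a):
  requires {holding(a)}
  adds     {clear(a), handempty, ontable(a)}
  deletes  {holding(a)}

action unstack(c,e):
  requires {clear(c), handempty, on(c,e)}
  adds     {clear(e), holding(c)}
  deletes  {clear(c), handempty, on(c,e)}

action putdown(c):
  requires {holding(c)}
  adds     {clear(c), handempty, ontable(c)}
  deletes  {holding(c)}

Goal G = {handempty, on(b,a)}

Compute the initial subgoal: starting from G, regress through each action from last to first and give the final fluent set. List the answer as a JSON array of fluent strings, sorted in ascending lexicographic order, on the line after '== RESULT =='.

Regress step by step:
  through step 3 (putdown(c)): drop {handempty}, keep {on(b,a)}, require {holding(c)}
    → {holding(c), on(b,a)}
  through step 2 (unstack(c,e)): drop {holding(c)}, keep {on(b,a)}, require {clear(c), handempty, on(c,e)}
    → {clear(c), handempty, on(b,a), on(c,e)}
  through step 1 (putdown(a)): drop {handempty}, keep {clear(c), on(b,a), on(c,e)}, require {holding(a)}
    → {clear(c), holding(a), on(b,a), on(c,e)}

== RESULT ==
["clear(c)", "holding(a)", "on(b,a)", "on(c,e)"]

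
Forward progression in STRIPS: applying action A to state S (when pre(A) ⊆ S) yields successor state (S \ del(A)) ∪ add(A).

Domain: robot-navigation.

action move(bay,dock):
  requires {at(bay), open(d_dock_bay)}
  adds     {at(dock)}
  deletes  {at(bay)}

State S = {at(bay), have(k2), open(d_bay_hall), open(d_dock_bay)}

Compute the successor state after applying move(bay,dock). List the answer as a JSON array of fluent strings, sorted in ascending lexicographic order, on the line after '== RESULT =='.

Compute (S \ del) ∪ add:
  pre ⊆ S: {at(bay), open(d_dock_bay)} ⊆ S  — applicable
  S \ del = {have(k2), open(d_bay_hall), open(d_dock_bay)}
  ∪ add   = {at(dock), have(k2), open(d_bay_hall), open(d_dock_bay)}

== RESULT ==
["at(dock)", "have(k2)", "open(d_bay_hall)", "open(d_dock_bay)"]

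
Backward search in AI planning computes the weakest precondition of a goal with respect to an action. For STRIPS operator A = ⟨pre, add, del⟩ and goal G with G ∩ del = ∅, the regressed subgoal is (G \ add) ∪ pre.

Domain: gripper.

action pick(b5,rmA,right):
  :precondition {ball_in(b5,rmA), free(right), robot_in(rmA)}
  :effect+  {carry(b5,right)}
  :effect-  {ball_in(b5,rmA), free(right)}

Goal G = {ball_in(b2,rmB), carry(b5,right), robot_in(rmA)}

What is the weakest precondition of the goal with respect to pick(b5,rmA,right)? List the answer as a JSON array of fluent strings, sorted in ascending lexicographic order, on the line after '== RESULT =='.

Compute (G \ add) ∪ pre:
  G ∩ del = {}  (empty — regression defined)
  G \ add = {ball_in(b2,rmB), carry(b5,right), robot_in(rmA)} \ {carry(b5,right)} = {ball_in(b2,rmB), robot_in(rmA)}
  ∪ pre   = {ball_in(b2,rmB), robot_in(rmA)} ∪ {ball_in(b5,rmA), free(right), robot_in(rmA)}
          = {ball_in(b2,rmB), ball_in(b5,rmA), free(right), robot_in(rmA)}

== RESULT ==
["ball_in(b2,rmB)", "ball_in(b5,rmA)", "free(right)", "robot_in(rmA)"]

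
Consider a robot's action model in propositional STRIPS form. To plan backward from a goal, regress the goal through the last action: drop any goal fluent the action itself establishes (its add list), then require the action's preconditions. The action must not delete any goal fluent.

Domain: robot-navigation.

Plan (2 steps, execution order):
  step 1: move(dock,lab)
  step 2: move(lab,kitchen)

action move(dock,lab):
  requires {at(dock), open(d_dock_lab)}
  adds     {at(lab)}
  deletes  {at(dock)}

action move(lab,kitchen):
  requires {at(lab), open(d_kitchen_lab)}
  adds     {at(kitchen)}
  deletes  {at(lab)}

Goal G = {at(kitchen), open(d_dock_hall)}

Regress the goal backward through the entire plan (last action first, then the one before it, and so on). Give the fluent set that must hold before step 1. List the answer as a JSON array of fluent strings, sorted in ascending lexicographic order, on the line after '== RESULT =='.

Regress step by step:
  through step 2 (move(lab,kitchen)): drop {at(kitchen)}, keep {open(d_dock_hall)}, require {at(lab), open(d_kitchen_lab)}
    → {at(lab), open(d_dock_hall), open(d_kitchen_lab)}
  through step 1 (move(dock,lab)): drop {at(lab)}, keep {open(d_dock_hall), open(d_kitchen_lab)}, require {at(dock), open(d_dock_lab)}
    → {at(dock), open(d_dock_hall), open(d_dock_lab), open(d_kitchen_lab)}

== RESULT ==
["at(dock)", "open(d_dock_hall)", "open(d_dock_lab)", "open(d_kitchen_lab)"]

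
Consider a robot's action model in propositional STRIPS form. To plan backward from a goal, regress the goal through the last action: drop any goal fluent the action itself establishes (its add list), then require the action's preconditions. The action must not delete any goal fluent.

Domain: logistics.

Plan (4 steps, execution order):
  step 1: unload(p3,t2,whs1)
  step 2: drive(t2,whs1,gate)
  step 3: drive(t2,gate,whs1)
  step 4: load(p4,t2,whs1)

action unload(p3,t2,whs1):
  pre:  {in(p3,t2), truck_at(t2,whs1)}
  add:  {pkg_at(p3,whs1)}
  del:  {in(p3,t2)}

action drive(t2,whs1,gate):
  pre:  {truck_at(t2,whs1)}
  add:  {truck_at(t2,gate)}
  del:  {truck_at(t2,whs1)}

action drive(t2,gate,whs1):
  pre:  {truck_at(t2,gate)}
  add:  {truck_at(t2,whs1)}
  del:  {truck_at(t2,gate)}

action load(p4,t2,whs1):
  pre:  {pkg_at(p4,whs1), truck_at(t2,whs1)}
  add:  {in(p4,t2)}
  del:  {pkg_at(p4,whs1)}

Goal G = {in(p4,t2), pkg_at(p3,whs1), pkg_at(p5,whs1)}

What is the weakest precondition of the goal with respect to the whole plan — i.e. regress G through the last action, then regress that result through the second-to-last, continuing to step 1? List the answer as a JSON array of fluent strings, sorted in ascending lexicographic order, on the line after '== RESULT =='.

Work backward from the goal:
  through step 4 (load(p4,t2,whs1)): drop {in(p4,t2)}, keep {pkg_at(p3,whs1), pkg_at(p5,whs1)}, require {pkg_at(p4,whs1), truck_at(t2,whs1)}
    → {pkg_at(p3,whs1), pkg_at(p4,whs1), pkg_at(p5,whs1), truck_at(t2,whs1)}
  through step 3 (drive(t2,gate,whs1)): drop {truck_at(t2,whs1)}, keep {pkg_at(p3,whs1), pkg_at(p4,whs1), pkg_at(p5,whs1)}, require {truck_at(t2,gate)}
    → {pkg_at(p3,whs1), pkg_at(p4,whs1), pkg_at(p5,whs1), truck_at(t2,gate)}
  through step 2 (drive(t2,whs1,gate)): drop {truck_at(t2,gate)}, keep {pkg_at(p3,whs1), pkg_at(p4,whs1), pkg_at(p5,whs1)}, require {truck_at(t2,whs1)}
    → {pkg_at(p3,whs1), pkg_at(p4,whs1), pkg_at(p5,whs1), truck_at(t2,whs1)}
  through step 1 (unload(p3,t2,whs1)): drop {pkg_at(p3,whs1)}, keep {pkg_at(p4,whs1), pkg_at(p5,whs1), truck_at(t2,whs1)}, require {in(p3,t2), truck_at(t2,whs1)}
    → {in(p3,t2), pkg_at(p4,whs1), pkg_at(p5,whs1), truck_at(t2,whs1)}

== RESULT ==
["in(p3,t2)", "pkg_at(p4,whs1)", "pkg_at(p5,whs1)", "truck_at(t2,whs1)"]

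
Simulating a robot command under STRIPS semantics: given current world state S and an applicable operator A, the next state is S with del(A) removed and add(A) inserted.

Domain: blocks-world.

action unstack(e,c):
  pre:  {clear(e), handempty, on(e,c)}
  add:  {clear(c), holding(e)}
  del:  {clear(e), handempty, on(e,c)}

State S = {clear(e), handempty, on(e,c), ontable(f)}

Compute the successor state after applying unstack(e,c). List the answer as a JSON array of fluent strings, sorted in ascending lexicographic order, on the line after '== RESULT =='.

Compute (S \ del) ∪ add:
  pre ⊆ S: {clear(e), handempty, on(e,c)} ⊆ S  — applicable
  S \ del = {ontable(f)}
  ∪ add   = {clear(c), holding(e), ontable(f)}

== RESULT ==
["clear(c)", "holding(e)", "ontable(f)"]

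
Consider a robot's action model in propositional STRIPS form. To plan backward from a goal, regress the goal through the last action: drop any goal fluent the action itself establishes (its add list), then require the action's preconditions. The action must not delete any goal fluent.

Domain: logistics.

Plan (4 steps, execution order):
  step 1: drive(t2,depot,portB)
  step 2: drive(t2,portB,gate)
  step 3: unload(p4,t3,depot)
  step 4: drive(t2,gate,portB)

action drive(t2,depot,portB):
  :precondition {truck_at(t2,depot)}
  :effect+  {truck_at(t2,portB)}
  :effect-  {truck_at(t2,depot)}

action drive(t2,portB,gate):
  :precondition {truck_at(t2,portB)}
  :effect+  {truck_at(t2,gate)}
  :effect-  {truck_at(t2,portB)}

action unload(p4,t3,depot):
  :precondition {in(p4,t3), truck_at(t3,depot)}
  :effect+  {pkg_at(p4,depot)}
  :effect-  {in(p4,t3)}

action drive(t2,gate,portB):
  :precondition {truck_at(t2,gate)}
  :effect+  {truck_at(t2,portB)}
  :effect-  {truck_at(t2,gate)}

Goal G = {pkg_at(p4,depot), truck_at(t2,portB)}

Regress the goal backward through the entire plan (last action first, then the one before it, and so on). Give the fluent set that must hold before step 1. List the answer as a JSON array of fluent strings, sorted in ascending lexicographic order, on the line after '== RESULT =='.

Regress step by step:
  through step 4 (drive(t2,gate,portB)): drop {truck_at(t2,portB)}, keep {pkg_at(p4,depot)}, require {truck_at(t2,gate)}
    → {pkg_at(p4,depot), truck_at(t2,gate)}
  through step 3 (unload(p4,t3,depot)): drop {pkg_at(p4,depot)}, keep {truck_at(t2,gate)}, require {in(p4,t3), truck_at(t3,depot)}
    → {in(p4,t3), truck_at(t2,gate), truck_at(t3,depot)}
  through step 2 (drive(t2,portB,gate)): drop {truck_at(t2,gate)}, keep {in(p4,t3), truck_at(t3,depot)}, require {truck_at(t2,portB)}
    → {in(p4,t3), truck_at(t2,portB), truck_at(t3,depot)}
  through step 1 (drive(t2,depot,portB)): drop {truck_at(t2,portB)}, keep {in(p4,t3), truck_at(t3,depot)}, require {truck_at(t2,depot)}
    → {in(p4,t3), truck_at(t2,depot), truck_at(t3,depot)}

== RESULT ==
["in(p4,t3)", "truck_at(t2,depot)", "truck_at(t3,depot)"]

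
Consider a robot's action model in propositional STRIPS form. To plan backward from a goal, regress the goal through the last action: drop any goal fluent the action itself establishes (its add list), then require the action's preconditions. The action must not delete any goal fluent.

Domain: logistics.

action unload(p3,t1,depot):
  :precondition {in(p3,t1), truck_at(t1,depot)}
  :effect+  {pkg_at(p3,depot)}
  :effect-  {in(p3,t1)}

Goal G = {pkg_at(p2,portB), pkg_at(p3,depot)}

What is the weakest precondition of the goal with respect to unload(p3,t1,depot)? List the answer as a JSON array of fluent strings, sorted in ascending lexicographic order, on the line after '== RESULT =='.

Compute (G \ add) ∪ pre:
  G ∩ del = {}  (empty — regression defined)
  G \ add = {pkg_at(p2,portB), pkg_at(p3,depot)} \ {pkg_at(p3,depot)} = {pkg_at(p2,portB)}
  ∪ pre   = {pkg_at(p2,portB)} ∪ {in(p3,t1), truck_at(t1,depot)}
          = {in(p3,t1), pkg_at(p2,portB), truck_at(t1,depot)}

== RESULT ==
["in(p3,t1)", "pkg_at(p2,portB)", "truck_at(t1,depot)"]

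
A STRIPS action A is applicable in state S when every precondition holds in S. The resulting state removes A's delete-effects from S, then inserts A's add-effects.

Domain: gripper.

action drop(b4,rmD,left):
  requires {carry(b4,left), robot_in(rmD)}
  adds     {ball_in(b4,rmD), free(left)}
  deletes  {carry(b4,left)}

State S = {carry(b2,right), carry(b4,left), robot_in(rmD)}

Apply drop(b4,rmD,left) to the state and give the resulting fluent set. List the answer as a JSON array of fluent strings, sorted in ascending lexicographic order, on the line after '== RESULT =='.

Compute (S \ del) ∪ add:
  pre ⊆ S: {carry(b4,left), robot_in(rmD)} ⊆ S  — applicable
  S \ del = {carry(b2,right), robot_in(rmD)}
  ∪ add   = {ball_in(b4,rmD), carry(b2,right), free(left), robot_in(rmD)}

== RESULT ==
["ball_in(b4,rmD)", "carry(b2,right)", "free(left)", "robot_in(rmD)"]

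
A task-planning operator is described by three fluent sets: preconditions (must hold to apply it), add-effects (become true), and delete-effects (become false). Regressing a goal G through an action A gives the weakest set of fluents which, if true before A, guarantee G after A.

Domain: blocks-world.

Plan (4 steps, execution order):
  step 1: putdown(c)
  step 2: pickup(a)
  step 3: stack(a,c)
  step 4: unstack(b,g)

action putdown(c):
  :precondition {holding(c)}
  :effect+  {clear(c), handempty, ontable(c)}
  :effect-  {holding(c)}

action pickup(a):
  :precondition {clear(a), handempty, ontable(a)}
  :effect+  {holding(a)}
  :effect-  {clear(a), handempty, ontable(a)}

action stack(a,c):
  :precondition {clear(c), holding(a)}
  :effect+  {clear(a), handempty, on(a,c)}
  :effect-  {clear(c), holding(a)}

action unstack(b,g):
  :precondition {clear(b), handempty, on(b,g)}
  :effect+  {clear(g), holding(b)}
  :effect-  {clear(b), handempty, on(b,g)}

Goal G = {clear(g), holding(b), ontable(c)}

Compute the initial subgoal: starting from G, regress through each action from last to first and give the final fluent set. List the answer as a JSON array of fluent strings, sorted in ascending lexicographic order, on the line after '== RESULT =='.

Work backward from the goal:
  through step 4 (unstack(b,g)): drop {clear(g), holding(b)}, keep {ontable(c)}, require {clear(b), handempty, on(b,g)}
    → {clear(b), handempty, on(b,g), ontable(c)}
  through step 3 (stack(a,c)): drop {handempty}, keep {clear(b), on(b,g), ontable(c)}, require {clear(c), holding(a)}
    → {clear(b), clear(c), holding(a), on(b,g), ontable(c)}
  through step 2 (pickup(a)): drop {holding(a)}, keep {clear(b), clear(c), on(b,g), ontable(c)}, require {clear(a), handempty, ontable(a)}
    → {clear(a), clear(b), clear(c), handempty, on(b,g), ontable(a), ontable(c)}
  through step 1 (putdown(c)): drop {clear(c), handempty, ontable(c)}, keep {clear(a), clear(b), on(b,g), ontable(a)}, require {holding(c)}
    → {clear(a), clear(b), holding(c), on(b,g), ontable(a)}

== RESULT ==
["clear(a)", "clear(b)", "holding(c)", "on(b,g)", "ontable(a)"]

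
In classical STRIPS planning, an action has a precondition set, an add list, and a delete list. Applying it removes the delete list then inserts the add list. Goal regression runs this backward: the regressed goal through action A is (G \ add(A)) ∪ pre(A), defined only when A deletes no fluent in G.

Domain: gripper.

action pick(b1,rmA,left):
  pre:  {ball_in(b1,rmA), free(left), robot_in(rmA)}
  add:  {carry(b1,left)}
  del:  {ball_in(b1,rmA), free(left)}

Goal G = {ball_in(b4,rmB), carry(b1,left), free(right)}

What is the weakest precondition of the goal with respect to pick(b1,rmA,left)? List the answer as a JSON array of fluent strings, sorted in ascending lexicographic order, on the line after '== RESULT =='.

Compute (G \ add) ∪ pre:
  G ∩ del = {}  (empty — regression defined)
  G \ add = {ball_in(b4,rmB), carry(b1,left), free(right)} \ {carry(b1,left)} = {ball_in(b4,rmB), free(right)}
  ∪ pre   = {ball_in(b4,rmB), free(right)} ∪ {ball_in(b1,rmA), free(left), robot_in(rmA)}
          = {ball_in(b1,rmA), ball_in(b4,rmB), free(left), free(right), robot_in(rmA)}

== RESULT ==
["ball_in(b1,rmA)", "ball_in(b4,rmB)", "free(left)", "free(right)", "robot_in(rmA)"]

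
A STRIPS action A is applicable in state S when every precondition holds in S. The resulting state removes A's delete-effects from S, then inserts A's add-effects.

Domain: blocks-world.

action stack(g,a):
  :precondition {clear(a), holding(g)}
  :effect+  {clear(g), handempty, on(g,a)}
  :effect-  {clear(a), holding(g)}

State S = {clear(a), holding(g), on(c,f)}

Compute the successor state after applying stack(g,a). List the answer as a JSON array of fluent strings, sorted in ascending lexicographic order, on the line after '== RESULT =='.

Compute (S \ del) ∪ add:
  pre ⊆ S: {clear(a), holding(g)} ⊆ S  — applicable
  S \ del = {on(c,f)}
  ∪ add   = {clear(g), handempty, on(c,f), on(g,a)}

== RESULT ==
["clear(g)", "handempty", "on(c,f)", "on(g,a)"]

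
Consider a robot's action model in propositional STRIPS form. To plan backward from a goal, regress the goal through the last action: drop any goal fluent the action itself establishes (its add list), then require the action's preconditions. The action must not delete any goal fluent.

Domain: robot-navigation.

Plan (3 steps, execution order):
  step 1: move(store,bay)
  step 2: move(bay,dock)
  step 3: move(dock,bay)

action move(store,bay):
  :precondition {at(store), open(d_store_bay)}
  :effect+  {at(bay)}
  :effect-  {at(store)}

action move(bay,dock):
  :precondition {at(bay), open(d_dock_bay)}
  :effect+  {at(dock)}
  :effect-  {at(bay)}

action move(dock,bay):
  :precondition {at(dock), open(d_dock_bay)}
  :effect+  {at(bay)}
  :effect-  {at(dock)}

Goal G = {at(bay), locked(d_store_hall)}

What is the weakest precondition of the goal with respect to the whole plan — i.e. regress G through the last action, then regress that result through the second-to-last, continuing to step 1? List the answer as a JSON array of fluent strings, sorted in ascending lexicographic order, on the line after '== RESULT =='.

Regress step by step:
  through step 3 (move(dock,bay)): drop {at(bay)}, keep {locked(d_store_hall)}, require {at(dock), open(d_dock_bay)}
    → {at(dock), locked(d_store_hall), open(d_dock_bay)}
  through step 2 (move(bay,dock)): drop {at(dock)}, keep {locked(d_store_hall), open(d_dock_bay)}, require {at(bay), open(d_dock_bay)}
    → {at(bay), locked(d_store_hall), open(d_dock_bay)}
  through step 1 (move(store,bay)): drop {at(bay)}, keep {locked(d_store_hall), open(d_dock_bay)}, require {at(store), open(d_store_bay)}
    → {at(store), locked(d_store_hall), open(d_dock_bay), open(d_store_bay)}

== RESULT ==
["at(store)", "locked(d_store_hall)", "open(d_dock_bay)", "open(d_store_bay)"]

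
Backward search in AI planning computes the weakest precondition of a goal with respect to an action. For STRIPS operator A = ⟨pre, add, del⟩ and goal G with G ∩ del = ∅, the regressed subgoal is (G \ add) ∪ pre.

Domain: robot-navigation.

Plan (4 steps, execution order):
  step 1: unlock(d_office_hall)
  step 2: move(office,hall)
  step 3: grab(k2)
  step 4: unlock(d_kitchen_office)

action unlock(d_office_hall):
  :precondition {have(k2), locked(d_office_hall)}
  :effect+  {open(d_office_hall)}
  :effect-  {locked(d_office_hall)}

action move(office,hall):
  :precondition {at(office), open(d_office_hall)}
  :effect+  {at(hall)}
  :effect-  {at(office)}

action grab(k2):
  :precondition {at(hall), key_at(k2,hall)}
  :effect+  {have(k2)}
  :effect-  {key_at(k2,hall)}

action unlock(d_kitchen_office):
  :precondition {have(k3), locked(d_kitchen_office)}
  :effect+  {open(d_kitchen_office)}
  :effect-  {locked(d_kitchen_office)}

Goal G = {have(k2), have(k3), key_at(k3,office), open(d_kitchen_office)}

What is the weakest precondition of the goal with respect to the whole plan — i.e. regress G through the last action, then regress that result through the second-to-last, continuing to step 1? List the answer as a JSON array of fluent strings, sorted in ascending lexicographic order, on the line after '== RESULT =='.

Regress step by step:
  through step 4 (unlock(d_kitchen_office)): drop {open(d_kitchen_office)}, keep {have(k2), have(k3), key_at(k3,office)}, require {have(k3), locked(d_kitchen_office)}
    → {have(k2), have(k3), key_at(k3,office), locked(d_kitchen_office)}
  through step 3 (grab(k2)): drop {have(k2)}, keep {have(k3), key_at(k3,office), locked(d_kitchen_office)}, require {at(hall), key_at(k2,hall)}
    → {at(hall), have(k3), key_at(k2,hall), key_at(k3,office), locked(d_kitchen_office)}
  through step 2 (move(office,hall)): drop {at(hall)}, keep {have(k3), key_at(k2,hall), key_at(k3,office), locked(d_kitchen_office)}, require {at(office), open(d_office_hall)}
    → {at(office), have(k3), key_at(k2,hall), key_at(k3,office), locked(d_kitchen_office), open(d_office_hall)}
  through step 1 (unlock(d_office_hall)): drop {open(d_office_hall)}, keep {at(office), have(k3), key_at(k2,hall), key_at(k3,office), locked(d_kitchen_office)}, require {have(k2), locked(d_office_hall)}
    → {at(office), have(k2), have(k3), key_at(k2,hall), key_at(k3,office), locked(d_kitchen_office), locked(d_office_hall)}

== RESULT ==
["at(office)", "have(k2)", "have(k3)", "key_at(k2,hall)", "key_at(k3,office)", "locked(d_kitchen_office)", "locked(d_office_hall)"]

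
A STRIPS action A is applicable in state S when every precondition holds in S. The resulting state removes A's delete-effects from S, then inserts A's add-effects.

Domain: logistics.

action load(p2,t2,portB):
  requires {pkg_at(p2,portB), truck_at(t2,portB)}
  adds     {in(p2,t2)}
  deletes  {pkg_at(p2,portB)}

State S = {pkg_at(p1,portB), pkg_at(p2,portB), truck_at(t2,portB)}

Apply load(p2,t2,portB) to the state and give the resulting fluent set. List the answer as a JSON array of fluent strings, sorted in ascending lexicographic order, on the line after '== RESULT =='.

Progress:
  pre ⊆ S: {pkg_at(p2,portB), truck_at(t2,portB)} ⊆ S  — applicable
  S \ del = {pkg_at(p1,portB), truck_at(t2,portB)}
  ∪ add   = {in(p2,t2), pkg_at(p1,portB), truck_at(t2,portB)}

== RESULT ==
["in(p2,t2)", "pkg_at(p1,portB)", "truck_at(t2,portB)"]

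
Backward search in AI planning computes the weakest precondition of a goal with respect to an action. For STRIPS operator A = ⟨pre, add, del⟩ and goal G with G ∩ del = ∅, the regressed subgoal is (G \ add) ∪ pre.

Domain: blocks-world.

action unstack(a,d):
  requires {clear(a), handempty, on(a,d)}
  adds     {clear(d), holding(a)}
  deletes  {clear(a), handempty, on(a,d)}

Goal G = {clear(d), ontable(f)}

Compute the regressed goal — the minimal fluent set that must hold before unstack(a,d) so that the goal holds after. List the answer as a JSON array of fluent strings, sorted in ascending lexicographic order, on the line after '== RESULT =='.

Compute (G \ add) ∪ pre:
  G ∩ del = {}  (empty — regression defined)
  G \ add = {clear(d), ontable(f)} \ {clear(d), holding(a)} = {ontable(f)}
  ∪ pre   = {ontable(f)} ∪ {clear(a), handempty, on(a,d)}
          = {clear(a), handempty, on(a,d), ontable(f)}

== RESULT ==
["clear(a)", "handempty", "on(a,d)", "ontable(f)"]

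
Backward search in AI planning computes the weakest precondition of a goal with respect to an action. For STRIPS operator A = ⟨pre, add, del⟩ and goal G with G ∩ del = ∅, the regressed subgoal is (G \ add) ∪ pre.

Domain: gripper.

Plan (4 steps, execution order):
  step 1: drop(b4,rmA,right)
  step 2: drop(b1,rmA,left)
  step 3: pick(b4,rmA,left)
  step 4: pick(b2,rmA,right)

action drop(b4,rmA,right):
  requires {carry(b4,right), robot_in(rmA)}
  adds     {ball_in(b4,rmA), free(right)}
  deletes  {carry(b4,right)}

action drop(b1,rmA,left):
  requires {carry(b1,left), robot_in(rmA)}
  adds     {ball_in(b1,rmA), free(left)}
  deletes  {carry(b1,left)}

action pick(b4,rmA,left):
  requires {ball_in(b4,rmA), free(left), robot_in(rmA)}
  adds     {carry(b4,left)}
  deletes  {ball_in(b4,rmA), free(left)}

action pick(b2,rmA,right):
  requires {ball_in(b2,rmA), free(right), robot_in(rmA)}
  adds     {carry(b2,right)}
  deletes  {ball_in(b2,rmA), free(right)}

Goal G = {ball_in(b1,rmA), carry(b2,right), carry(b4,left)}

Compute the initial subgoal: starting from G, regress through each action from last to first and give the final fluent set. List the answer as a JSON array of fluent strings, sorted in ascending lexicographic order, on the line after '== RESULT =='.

Regress step by step:
  through step 4 (pick(b2,rmA,right)): drop {carry(b2,right)}, keep {ball_in(b1,rmA), carry(b4,left)}, require {ball_in(b2,rmA), free(right), robot_in(rmA)}
    → {ball_in(b1,rmA), ball_in(b2,rmA), carry(b4,left), free(right), robot_in(rmA)}
  through step 3 (pick(b4,rmA,left)): drop {carry(b4,left)}, keep {ball_in(b1,rmA), ball_in(b2,rmA), free(right), robot_in(rmA)}, require {ball_in(b4,rmA), free(left), robot_in(rmA)}
    → {ball_in(b1,rmA), ball_in(b2,rmA), ball_in(b4,rmA), free(left), free(right), robot_in(rmA)}
  through step 2 (drop(b1,rmA,left)): drop {ball_in(b1,rmA), free(left)}, keep {ball_in(b2,rmA), ball_in(b4,rmA), free(right), robot_in(rmA)}, require {carry(b1,left), robot_in(rmA)}
    → {ball_in(b2,rmA), ball_in(b4,rmA), carry(b1,left), free(right), robot_in(rmA)}
  through step 1 (drop(b4,rmA,right)): drop {ball_in(b4,rmA), free(right)}, keep {ball_in(b2,rmA), carry(b1,left), robot_in(rmA)}, require {carry(b4,right), robot_in(rmA)}
    → {ball_in(b2,rmA), carry(b1,left), carry(b4,right), robot_in(rmA)}

== RESULT ==
["ball_in(b2,rmA)", "carry(b1,left)", "carry(b4,right)", "robot_in(rmA)"]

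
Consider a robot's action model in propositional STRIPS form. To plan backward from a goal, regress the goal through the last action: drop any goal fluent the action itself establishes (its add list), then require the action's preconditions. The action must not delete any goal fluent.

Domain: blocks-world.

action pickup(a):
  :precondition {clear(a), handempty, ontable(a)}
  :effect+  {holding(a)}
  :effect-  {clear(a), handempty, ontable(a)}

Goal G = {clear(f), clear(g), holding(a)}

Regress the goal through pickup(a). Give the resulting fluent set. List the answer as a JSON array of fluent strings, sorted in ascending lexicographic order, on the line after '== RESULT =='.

Regress:
  G ∩ del = {}  (empty — regression defined)
  G \ add = {clear(f), clear(g), holding(a)} \ {holding(a)} = {clear(f), clear(g)}
  ∪ pre   = {clear(f), clear(g)} ∪ {clear(a), handempty, ontable(a)}
          = {clear(a), clear(f), clear(g), handempty, ontable(a)}

== RESULT ==
["clear(a)", "clear(f)", "clear(g)", "handempty", "ontable(a)"]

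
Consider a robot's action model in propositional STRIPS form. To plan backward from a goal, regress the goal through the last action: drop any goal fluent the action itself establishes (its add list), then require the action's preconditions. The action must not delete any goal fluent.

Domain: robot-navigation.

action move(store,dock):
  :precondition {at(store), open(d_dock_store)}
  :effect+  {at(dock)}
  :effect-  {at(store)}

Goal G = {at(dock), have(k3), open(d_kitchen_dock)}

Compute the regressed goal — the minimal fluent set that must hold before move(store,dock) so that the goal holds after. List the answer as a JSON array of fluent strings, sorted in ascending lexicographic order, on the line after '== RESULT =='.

Regress:
  G ∩ del = {}  (empty — regression defined)
  G \ add = {at(dock), have(k3), open(d_kitchen_dock)} \ {at(dock)} = {have(k3), open(d_kitchen_dock)}
  ∪ pre   = {have(k3), open(d_kitchen_dock)} ∪ {at(store), open(d_dock_store)}
          = {at(store), have(k3), open(d_dock_store), open(d_kitchen_dock)}

== RESULT ==
["at(store)", "have(k3)", "open(d_dock_store)", "open(d_kitchen_dock)"]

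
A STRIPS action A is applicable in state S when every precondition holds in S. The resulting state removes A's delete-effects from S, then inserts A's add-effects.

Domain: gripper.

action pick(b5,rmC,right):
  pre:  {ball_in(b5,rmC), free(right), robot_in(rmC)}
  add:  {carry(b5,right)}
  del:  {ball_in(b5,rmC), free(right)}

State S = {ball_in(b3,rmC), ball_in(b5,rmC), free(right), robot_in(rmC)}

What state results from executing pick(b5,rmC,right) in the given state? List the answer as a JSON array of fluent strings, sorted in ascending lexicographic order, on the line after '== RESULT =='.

Compute (S \ del) ∪ add:
  pre ⊆ S: {ball_in(b5,rmC), free(right), robot_in(rmC)} ⊆ S  — applicable
  S \ del = {ball_in(b3,rmC), robot_in(rmC)}
  ∪ add   = {ball_in(b3,rmC), carry(b5,right), robot_in(rmC)}

== RESULT ==
["ball_in(b3,rmC)", "carry(b5,right)", "robot_in(rmC)"]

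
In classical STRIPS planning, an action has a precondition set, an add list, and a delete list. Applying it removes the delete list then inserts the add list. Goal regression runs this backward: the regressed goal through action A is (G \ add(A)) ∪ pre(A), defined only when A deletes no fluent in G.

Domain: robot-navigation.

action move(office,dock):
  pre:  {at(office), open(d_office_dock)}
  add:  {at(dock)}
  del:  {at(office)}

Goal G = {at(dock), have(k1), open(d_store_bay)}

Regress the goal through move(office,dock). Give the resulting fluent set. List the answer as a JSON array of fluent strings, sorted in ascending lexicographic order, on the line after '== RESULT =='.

Regress:
  G ∩ del = {}  (empty — regression defined)
  G \ add = {at(dock), have(k1), open(d_store_bay)} \ {at(dock)} = {have(k1), open(d_store_bay)}
  ∪ pre   = {have(k1), open(d_store_bay)} ∪ {at(office), open(d_office_dock)}
          = {at(office), have(k1), open(d_office_dock), open(d_store_bay)}

== RESULT ==
["at(office)", "have(k1)", "open(d_office_dock)", "open(d_store_bay)"]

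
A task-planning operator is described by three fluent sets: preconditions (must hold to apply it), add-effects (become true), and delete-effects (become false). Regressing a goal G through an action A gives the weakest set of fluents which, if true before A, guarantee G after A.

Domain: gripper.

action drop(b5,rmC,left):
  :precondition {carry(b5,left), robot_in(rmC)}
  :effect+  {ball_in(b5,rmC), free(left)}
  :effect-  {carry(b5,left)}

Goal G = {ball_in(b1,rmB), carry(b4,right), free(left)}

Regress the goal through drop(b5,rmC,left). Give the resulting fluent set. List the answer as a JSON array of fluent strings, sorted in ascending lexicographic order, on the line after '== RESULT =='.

Compute (G \ add) ∪ pre:
  G ∩ del = {}  (empty — regression defined)
  G \ add = {ball_in(b1,rmB), carry(b4,right), free(left)} \ {ball_in(b5,rmC), free(left)} = {ball_in(b1,rmB), carry(b4,right)}
  ∪ pre   = {ball_in(b1,rmB), carry(b4,right)} ∪ {carry(b5,left), robot_in(rmC)}
          = {ball_in(b1,rmB), carry(b4,right), carry(b5,left), robot_in(rmC)}

== RESULT ==
["ball_in(b1,rmB)", "carry(b4,right)", "carry(b5,left)", "robot_in(rmC)"]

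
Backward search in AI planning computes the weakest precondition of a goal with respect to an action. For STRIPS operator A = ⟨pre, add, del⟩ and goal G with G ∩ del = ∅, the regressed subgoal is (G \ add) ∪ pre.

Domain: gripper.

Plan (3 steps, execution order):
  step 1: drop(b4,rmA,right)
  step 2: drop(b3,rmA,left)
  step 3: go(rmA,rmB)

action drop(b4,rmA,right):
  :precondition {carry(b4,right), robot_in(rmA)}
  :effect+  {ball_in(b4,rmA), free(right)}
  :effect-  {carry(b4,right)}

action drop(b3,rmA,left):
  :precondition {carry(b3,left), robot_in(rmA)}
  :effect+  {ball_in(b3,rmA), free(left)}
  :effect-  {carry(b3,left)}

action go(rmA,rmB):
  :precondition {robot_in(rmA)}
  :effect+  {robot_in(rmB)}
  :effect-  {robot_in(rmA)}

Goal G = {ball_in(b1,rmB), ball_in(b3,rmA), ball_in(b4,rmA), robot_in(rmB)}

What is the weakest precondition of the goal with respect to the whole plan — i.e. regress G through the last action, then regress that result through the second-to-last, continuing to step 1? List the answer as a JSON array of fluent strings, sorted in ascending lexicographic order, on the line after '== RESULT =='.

Work backward from the goal:
  through step 3 (go(rmA,rmB)): drop {robot_in(rmB)}, keep {ball_in(b1,rmB), ball_in(b3,rmA), ball_in(b4,rmA)}, require {robot_in(rmA)}
    → {ball_in(b1,rmB), ball_in(b3,rmA), ball_in(b4,rmA), robot_in(rmA)}
  through step 2 (drop(b3,rmA,left)): drop {ball_in(b3,rmA)}, keep {ball_in(b1,rmB), ball_in(b4,rmA), robot_in(rmA)}, require {carry(b3,left), robot_in(rmA)}
    → {ball_in(b1,rmB), ball_in(b4,rmA), carry(b3,left), robot_in(rmA)}
  through step 1 (drop(b4,rmA,right)): drop {ball_in(b4,rmA)}, keep {ball_in(b1,rmB), carry(b3,left), robot_in(rmA)}, require {carry(b4,right), robot_in(rmA)}
    → {ball_in(b1,rmB), carry(b3,left), carry(b4,right), robot_in(rmA)}

== RESULT ==
["ball_in(b1,rmB)", "carry(b3,left)", "carry(b4,right)", "robot_in(rmA)"]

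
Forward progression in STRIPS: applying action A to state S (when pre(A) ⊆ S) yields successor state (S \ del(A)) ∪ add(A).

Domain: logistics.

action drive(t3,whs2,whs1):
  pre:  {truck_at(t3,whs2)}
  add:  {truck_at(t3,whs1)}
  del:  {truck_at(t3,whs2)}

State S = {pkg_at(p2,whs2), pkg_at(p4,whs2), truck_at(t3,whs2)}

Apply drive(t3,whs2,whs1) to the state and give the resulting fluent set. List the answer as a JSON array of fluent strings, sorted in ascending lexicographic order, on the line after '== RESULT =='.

Progress:
  pre ⊆ S: {truck_at(t3,whs2)} ⊆ S  — applicable
  S \ del = {pkg_at(p2,whs2), pkg_at(p4,whs2)}
  ∪ add   = {pkg_at(p2,whs2), pkg_at(p4,whs2), truck_at(t3,whs1)}

== RESULT ==
["pkg_at(p2,whs2)", "pkg_at(p4,whs2)", "truck_at(t3,whs1)"]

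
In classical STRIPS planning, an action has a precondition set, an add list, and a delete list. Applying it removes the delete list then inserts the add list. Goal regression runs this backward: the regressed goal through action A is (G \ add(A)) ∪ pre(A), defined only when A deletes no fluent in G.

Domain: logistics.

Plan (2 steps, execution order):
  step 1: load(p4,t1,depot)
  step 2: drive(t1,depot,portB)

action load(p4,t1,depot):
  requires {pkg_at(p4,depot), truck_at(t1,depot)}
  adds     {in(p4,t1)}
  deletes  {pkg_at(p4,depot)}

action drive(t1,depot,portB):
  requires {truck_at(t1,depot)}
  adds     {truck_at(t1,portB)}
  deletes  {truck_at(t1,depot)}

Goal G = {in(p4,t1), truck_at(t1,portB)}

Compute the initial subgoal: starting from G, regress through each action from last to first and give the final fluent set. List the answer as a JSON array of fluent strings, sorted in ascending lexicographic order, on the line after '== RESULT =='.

Work backward from the goal:
  through step 2 (drive(t1,depot,portB)): drop {truck_at(t1,portB)}, keep {in(p4,t1)}, require {truck_at(t1,depot)}
    → {in(p4,t1), truck_at(t1,depot)}
  through step 1 (load(p4,t1,depot)): drop {in(p4,t1)}, keep {truck_at(t1,depot)}, require {pkg_at(p4,depot), truck_at(t1,depot)}
    → {pkg_at(p4,depot), truck_at(t1,depot)}

== RESULT ==
["pkg_at(p4,depot)", "truck_at(t1,depot)"]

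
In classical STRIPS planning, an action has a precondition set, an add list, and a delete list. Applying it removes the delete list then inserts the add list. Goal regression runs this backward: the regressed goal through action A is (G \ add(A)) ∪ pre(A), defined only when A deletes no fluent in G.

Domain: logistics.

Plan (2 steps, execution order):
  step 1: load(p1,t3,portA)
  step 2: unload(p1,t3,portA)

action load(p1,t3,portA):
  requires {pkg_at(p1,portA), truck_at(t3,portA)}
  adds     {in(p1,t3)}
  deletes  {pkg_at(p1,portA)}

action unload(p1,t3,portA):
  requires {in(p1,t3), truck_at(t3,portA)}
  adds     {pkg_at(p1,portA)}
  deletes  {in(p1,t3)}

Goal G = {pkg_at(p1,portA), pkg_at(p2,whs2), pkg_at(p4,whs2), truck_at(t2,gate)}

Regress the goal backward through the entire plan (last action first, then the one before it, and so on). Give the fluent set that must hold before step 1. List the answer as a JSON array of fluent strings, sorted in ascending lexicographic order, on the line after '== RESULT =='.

Regress step by step:
  through step 2 (unload(p1,t3,portA)): drop {pkg_at(p1,portA)}, keep {pkg_at(p2,whs2), pkg_at(p4,whs2), truck_at(t2,gate)}, require {in(p1,t3), truck_at(t3,portA)}
    → {in(p1,t3), pkg_at(p2,whs2), pkg_at(p4,whs2), truck_at(t2,gate), truck_at(t3,portA)}
  through step 1 (load(p1,t3,portA)): drop {in(p1,t3)}, keep {pkg_at(p2,whs2), pkg_at(p4,whs2), truck_at(t2,gate), truck_at(t3,portA)}, require {pkg_at(p1,portA), truck_at(t3,portA)}
    → {pkg_at(p1,portA), pkg_at(p2,whs2), pkg_at(p4,whs2), truck_at(t2,gate), truck_at(t3,portA)}

== RESULT ==
["pkg_at(p1,portA)", "pkg_at(p2,whs2)", "pkg_at(p4,whs2)", "truck_at(t2,gate)", "truck_at(t3,portA)"]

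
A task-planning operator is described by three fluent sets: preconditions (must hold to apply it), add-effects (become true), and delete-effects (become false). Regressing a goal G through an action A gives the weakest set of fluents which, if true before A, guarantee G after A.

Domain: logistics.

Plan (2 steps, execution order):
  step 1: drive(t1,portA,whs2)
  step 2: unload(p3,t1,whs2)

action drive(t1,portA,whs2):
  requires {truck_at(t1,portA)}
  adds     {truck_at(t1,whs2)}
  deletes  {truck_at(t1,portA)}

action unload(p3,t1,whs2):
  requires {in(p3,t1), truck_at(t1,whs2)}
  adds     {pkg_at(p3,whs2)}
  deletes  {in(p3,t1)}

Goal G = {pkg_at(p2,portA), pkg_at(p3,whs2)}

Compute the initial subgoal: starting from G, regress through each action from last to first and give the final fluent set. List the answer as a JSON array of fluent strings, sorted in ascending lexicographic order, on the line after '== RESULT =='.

Work backward from the goal:
  through step 2 (unload(p3,t1,whs2)): drop {pkg_at(p3,whs2)}, keep {pkg_at(p2,portA)}, require {in(p3,t1), truck_at(t1,whs2)}
    → {in(p3,t1), pkg_at(p2,portA), truck_at(t1,whs2)}
  through step 1 (drive(t1,portA,whs2)): drop {truck_at(t1,whs2)}, keep {in(p3,t1), pkg_at(p2,portA)}, require {truck_at(t1,portA)}
    → {in(p3,t1), pkg_at(p2,portA), truck_at(t1,portA)}

== RESULT ==
["in(p3,t1)", "pkg_at(p2,portA)", "truck_at(t1,portA)"]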